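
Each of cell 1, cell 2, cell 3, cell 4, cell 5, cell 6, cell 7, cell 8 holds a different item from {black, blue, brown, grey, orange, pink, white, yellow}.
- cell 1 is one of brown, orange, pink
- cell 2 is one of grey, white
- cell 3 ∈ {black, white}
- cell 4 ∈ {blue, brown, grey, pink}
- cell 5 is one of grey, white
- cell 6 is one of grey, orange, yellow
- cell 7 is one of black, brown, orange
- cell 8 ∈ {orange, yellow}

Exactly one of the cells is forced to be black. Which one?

cell 3

The 8 variables together cover exactly {black, blue, brown, grey, orange, pink, white, yellow} — 8 values for 8 variables — and blue appears only in cell 4's list, so cell 4 = blue.
The 7 still-open variables draw from only 7 values {black, brown, grey, orange, pink, white, yellow}, so each is used; only cell 1 can be pink, hence cell 1 = pink.
The 6 still-open variables draw from only 6 values {black, brown, grey, orange, white, yellow}, so each is used; only cell 7 can be brown, hence cell 7 = brown.
Among the 5 still-open variables, black fits only cell 3 (and all 5 values in {black, grey, orange, white, yellow} must be used), so cell 3 = black.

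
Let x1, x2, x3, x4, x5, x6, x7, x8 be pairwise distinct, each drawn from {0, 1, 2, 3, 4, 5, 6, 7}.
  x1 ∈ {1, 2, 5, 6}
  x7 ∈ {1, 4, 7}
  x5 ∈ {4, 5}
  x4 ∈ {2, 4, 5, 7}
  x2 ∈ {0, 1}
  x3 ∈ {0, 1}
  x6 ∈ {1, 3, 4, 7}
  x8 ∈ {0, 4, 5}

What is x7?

The 8 variables together cover exactly {0, 1, 2, 3, 4, 5, 6, 7} — 8 values for 8 variables — and 3 appears only in x6's list, so x6 = 3.
The 7 still-open variables together cover exactly {0, 1, 2, 4, 5, 6, 7} — 7 values for 7 variables — and 6 appears only in x1's list, so x1 = 6.
The 6 still-open variables together cover exactly {0, 1, 2, 4, 5, 7} — 6 values for 6 variables — and 2 appears only in x4's list, so x4 = 2.
The 5 still-open variables together cover exactly {0, 1, 4, 5, 7} — 5 values for 5 variables — and 7 appears only in x7's list, so x7 = 7.

7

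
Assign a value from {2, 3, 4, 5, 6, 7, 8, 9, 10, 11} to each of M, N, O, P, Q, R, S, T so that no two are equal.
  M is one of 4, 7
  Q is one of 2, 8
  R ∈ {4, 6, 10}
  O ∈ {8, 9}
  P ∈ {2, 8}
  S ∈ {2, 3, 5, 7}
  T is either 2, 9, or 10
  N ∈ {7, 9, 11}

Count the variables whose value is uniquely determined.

2

P and Q between them cover only {2, 8} — a naked pair. Remove those values from O, S, T.
O must be 9 (only option left). Strike 9 from N, T.
T's domain is down to {10}, so T = 10. Eliminate 10 elsewhere: R.
Determined: O=9, T=10. The other variables each still have more than one consistent value. That makes 2.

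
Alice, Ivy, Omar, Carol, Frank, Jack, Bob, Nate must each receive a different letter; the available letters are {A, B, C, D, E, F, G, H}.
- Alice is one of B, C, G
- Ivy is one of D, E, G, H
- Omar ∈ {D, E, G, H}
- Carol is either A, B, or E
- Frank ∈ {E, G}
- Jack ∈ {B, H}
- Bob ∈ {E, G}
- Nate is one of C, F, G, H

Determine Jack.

The 8 variables together cover exactly {A, B, C, D, E, F, G, H} — 8 values for 8 variables — and A appears only in Carol's list, so Carol = A.
The 7 still-open variables together cover exactly {B, C, D, E, F, G, H} — 7 values for 7 variables — and F appears only in Nate's list, so Nate = F.
Among the 6 still-open variables, C fits only Alice (and all 6 values in {B, C, D, E, G, H} must be used), so Alice = C.
Among the 5 still-open variables, B fits only Jack (and all 5 values in {B, D, E, G, H} must be used), so Jack = B.

B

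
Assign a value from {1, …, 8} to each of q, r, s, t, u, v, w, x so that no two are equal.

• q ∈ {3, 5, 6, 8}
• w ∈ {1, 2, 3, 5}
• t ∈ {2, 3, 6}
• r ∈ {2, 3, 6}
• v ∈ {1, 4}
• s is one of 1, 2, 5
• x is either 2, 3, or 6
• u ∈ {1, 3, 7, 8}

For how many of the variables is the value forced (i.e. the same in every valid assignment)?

The 8 variables draw from only 8 values {1, 2, 3, 4, 5, 6, 7, 8}, so each is used; only v can be 4, hence v = 4.
The 7 still-open variables together cover exactly {1, 2, 3, 5, 6, 7, 8} — 7 values for 7 variables — and 7 appears only in u's list, so u = 7.
Among the 6 still-open variables, 8 fits only q (and all 6 values in {1, 2, 3, 5, 6, 8} must be used), so q = 8.
r, t, x between them cover only {2, 3, 6} — a naked triple. Remove those values from s, w.
Determined: q=8, u=7, v=4. The other variables each still have more than one consistent value. That makes 3.

3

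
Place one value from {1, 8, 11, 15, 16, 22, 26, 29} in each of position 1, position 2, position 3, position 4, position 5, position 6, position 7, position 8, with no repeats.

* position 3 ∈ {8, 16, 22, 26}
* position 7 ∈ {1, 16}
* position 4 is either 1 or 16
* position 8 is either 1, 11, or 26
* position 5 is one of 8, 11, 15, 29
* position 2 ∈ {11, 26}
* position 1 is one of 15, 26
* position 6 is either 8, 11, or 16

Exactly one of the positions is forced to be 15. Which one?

position 1

Among the 8 variables, 22 fits only position 3 (and all 8 values in {1, 8, 11, 15, 16, 22, 26, 29} must be used), so position 3 = 22.
The 7 still-open variables together cover exactly {1, 8, 11, 15, 16, 26, 29} — 7 values for 7 variables — and 29 appears only in position 5's list, so position 5 = 29.
Among the 6 still-open variables, 8 fits only position 6 (and all 6 values in {1, 8, 11, 15, 16, 26} must be used), so position 6 = 8.
The 5 still-open variables together cover exactly {1, 11, 15, 16, 26} — 5 values for 5 variables — and 15 appears only in position 1's list, so position 1 = 15.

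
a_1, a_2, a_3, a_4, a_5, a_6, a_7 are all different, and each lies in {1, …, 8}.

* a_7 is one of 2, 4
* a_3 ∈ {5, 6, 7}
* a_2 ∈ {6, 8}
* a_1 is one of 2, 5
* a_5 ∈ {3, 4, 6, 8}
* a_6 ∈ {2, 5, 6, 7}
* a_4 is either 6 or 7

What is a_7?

4

The 7 variables together cover exactly {2, 3, 4, 5, 6, 7, 8} — 7 values for 7 variables — and 3 appears only in a_5's list, so a_5 = 3.
The 6 still-open variables draw from only 6 values {2, 4, 5, 6, 7, 8}, so each is used; only a_7 can be 4, hence a_7 = 4.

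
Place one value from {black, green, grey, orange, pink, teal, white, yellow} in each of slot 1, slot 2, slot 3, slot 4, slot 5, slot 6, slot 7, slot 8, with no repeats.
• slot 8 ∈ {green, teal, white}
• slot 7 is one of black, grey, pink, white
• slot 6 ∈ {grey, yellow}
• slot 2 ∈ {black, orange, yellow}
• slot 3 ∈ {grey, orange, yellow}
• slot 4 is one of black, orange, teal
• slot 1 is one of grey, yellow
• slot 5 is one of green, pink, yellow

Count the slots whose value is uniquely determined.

The 2 variables slot 1 and slot 6 are confined to {grey, yellow}, which locks those values in; drop them from slot 2, slot 3, slot 5, slot 7.
slot 3 must be orange (only option left). Strike orange from slot 2, slot 4.
slot 2 has just one choice, so slot 2 = black. Remove black from slot 4, slot 7.
slot 4 has just one choice, so slot 4 = teal. Remove teal from slot 8.
Determined: slot 2=black, slot 3=orange, slot 4=teal. The other slots each still have more than one consistent value. That makes 3.

3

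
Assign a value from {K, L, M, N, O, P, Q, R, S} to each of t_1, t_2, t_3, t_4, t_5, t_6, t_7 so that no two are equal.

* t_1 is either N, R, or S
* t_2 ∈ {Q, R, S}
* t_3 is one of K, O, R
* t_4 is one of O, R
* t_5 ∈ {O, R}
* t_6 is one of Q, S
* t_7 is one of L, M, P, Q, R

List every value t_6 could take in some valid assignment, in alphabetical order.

t_4 and t_5 between them cover only {O, R} — a naked pair. Remove those values from t_1, t_2, t_3, t_7.
t_3's domain is down to {K}, so t_3 = K.
The 2 variables t_2 and t_6 are confined to {Q, S}, which locks those values in; drop them from t_1, t_7.
That leaves t_1 = N.
No further eliminations apply; t_6 can still be any of Q, S.

Q, S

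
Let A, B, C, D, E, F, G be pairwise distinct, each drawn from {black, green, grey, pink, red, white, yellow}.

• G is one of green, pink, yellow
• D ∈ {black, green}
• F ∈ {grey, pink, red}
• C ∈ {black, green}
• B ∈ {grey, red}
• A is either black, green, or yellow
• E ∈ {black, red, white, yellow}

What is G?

The 7 variables together cover exactly {black, green, grey, pink, red, white, yellow} — 7 values for 7 variables — and white appears only in E's list, so E = white.
C and D between them cover only {black, green} — a naked pair. Remove those values from A, G.
A must be yellow (only option left). Remove yellow from G.
So G = pink.

pink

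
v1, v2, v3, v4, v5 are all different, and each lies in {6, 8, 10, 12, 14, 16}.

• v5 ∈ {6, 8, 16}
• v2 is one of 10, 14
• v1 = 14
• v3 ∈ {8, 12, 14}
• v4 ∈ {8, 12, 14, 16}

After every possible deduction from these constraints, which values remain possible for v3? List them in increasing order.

v1 must be 14 (only option left). Eliminate 14 elsewhere: v2, v3, v4.
v2's domain is down to {10}, so v2 = 10.
No further eliminations apply; v3 can still be any of 8, 12.

8, 12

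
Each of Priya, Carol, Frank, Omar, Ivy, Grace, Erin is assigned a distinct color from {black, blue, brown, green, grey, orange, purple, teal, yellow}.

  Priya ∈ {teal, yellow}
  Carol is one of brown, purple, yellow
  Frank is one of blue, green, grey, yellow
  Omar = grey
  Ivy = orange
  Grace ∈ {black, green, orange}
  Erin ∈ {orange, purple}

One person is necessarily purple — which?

Erin

Omar has just one choice, so Omar = grey. Strike grey from Frank.
Ivy must be orange (only option left). Eliminate orange elsewhere: Grace, Erin.
So purple goes to Erin.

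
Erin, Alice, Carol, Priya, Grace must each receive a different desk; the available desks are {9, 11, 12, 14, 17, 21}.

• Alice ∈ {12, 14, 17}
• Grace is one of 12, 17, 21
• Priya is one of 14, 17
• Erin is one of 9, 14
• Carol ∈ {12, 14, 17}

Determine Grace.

The 5 variables draw from only 5 values {9, 12, 14, 17, 21}, so each is used; only Erin can be 9, hence Erin = 9.
The 4 still-open variables draw from only 4 values {12, 14, 17, 21}, so each is used; only Grace can be 21, hence Grace = 21.

21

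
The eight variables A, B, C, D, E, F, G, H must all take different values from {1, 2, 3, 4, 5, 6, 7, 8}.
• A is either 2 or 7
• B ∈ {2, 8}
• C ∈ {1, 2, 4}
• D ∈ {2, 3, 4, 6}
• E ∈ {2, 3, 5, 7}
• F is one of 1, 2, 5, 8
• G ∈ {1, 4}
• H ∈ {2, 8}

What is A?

Among the 8 variables, 6 fits only D (and all 8 values in {1, 2, 3, 4, 5, 6, 7, 8} must be used), so D = 6.
Among the 7 still-open variables, 3 fits only E (and all 7 values in {1, 2, 3, 4, 5, 7, 8} must be used), so E = 3.
The 6 still-open variables together cover exactly {1, 2, 4, 5, 7, 8} — 6 values for 6 variables — and 5 appears only in F's list, so F = 5.
Among the 5 still-open variables, 7 fits only A (and all 5 values in {1, 2, 4, 7, 8} must be used), so A = 7.

7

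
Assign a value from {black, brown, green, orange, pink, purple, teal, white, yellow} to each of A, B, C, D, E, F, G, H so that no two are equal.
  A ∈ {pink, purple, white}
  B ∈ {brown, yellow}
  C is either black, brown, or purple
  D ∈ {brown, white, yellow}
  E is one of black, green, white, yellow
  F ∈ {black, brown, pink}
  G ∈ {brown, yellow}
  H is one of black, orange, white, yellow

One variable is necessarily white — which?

The 8 variables together cover exactly {black, brown, green, orange, pink, purple, white, yellow} — 8 values for 8 variables — and green appears only in E's list, so E = green.
The 7 still-open variables together cover exactly {black, brown, orange, pink, purple, white, yellow} — 7 values for 7 variables — and orange appears only in H's list, so H = orange.
B and G share exactly the 2 values {brown, yellow}; by pigeonhole those values go to them, so strike brown, yellow from C, D, F.
So white goes to D.

D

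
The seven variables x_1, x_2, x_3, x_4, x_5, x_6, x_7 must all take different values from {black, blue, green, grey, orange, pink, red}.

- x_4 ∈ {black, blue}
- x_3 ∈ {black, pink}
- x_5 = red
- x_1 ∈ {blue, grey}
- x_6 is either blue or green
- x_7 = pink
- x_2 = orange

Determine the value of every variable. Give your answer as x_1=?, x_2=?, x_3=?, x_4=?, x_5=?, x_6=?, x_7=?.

x_2 must be orange (only option left).
x_5's domain is down to {red}, so x_5 = red.
x_7 must be pink (only option left). Remove pink from x_3.
That leaves x_3 = black. So x_4 can't be black.
That leaves x_4 = blue. Strike blue from x_1, x_6.
x_6 must be green (only option left).
x_1 has just one choice, so x_1 = grey.

x_1=grey, x_2=orange, x_3=black, x_4=blue, x_5=red, x_6=green, x_7=pink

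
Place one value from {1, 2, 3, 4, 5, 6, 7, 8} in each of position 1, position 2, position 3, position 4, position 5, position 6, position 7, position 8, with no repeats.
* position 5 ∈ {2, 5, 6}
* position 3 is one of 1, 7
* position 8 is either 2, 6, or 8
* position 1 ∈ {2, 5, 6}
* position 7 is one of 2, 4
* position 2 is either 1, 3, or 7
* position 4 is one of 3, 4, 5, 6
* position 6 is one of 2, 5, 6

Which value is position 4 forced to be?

3

Among the 8 variables, 8 fits only position 8 (and all 8 values in {1, 2, 3, 4, 5, 6, 7, 8} must be used), so position 8 = 8.
position 1, position 5, position 6 share exactly the 3 values {2, 5, 6}; by pigeonhole those values go to them, so strike 2, 5, 6 from position 4, position 7.
position 7's domain is down to {4}, so position 7 = 4. Strike 4 from position 4.
So position 4 = 3.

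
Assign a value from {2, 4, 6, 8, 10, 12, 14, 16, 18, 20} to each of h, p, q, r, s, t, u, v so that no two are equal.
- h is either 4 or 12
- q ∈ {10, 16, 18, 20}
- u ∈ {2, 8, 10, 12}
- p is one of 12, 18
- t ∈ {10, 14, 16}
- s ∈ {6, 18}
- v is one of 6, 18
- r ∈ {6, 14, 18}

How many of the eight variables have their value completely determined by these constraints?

3

s and v between them cover only {6, 18} — a naked pair. Remove those values from p, q, r.
p has just one choice, so p = 12. Remove 12 from h, u.
r has just one choice, so r = 14. Strike 14 from t.
h must be 4 (only option left).
Determined: h=4, p=12, r=14. The other variables each still have more than one consistent value. That makes 3.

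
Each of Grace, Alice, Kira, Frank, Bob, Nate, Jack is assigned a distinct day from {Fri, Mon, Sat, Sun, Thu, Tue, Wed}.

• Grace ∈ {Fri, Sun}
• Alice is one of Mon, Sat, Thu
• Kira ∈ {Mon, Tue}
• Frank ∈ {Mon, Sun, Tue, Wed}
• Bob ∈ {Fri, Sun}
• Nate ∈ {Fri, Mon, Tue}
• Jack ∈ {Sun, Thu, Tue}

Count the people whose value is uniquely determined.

Among the 7 variables, Sat fits only Alice (and all 7 values in {Fri, Mon, Sat, Sun, Thu, Tue, Wed} must be used), so Alice = Sat.
The 6 still-open variables together cover exactly {Fri, Mon, Sun, Thu, Tue, Wed} — 6 values for 6 variables — and Thu appears only in Jack's list, so Jack = Thu.
Among the 5 still-open variables, Wed fits only Frank (and all 5 values in {Fri, Mon, Sun, Tue, Wed} must be used), so Frank = Wed.
The 2 variables Grace and Bob are confined to {Fri, Sun}, which locks those values in; drop them from Nate.
Determined: Alice=Sat, Frank=Wed, Jack=Thu. The other people each still have more than one consistent value. That makes 3.

3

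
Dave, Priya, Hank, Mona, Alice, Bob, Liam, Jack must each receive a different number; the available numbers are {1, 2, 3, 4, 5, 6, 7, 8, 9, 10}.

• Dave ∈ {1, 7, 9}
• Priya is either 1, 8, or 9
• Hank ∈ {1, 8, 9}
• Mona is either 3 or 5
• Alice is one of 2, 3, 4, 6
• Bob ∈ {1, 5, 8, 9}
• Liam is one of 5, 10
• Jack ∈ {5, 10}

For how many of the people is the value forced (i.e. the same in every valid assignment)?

2

The 2 variables Liam and Jack are confined to {5, 10}, which locks those values in; drop them from Mona, Bob.
Mona has just one choice, so Mona = 3. So Alice can't be 3.
Priya, Hank, Bob share exactly the 3 values {1, 8, 9}; by pigeonhole those values go to them, so strike 1, 8, 9 from Dave.
Dave's domain is down to {7}, so Dave = 7.
Determined: Dave=7, Mona=3. The other people each still have more than one consistent value. That makes 2.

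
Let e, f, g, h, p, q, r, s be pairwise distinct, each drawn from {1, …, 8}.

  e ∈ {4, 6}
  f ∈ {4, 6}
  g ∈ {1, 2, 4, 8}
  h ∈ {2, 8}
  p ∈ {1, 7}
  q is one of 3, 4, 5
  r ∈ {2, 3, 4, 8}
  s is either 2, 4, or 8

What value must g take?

The 8 variables draw from only 8 values {1, 2, 3, 4, 5, 6, 7, 8}, so each is used; only q can be 5, hence q = 5.
The 7 still-open variables together cover exactly {1, 2, 3, 4, 6, 7, 8} — 7 values for 7 variables — and 3 appears only in r's list, so r = 3.
Among the 6 still-open variables, 7 fits only p (and all 6 values in {1, 2, 4, 6, 7, 8} must be used), so p = 7.
The 5 still-open variables draw from only 5 values {1, 2, 4, 6, 8}, so each is used; only g can be 1, hence g = 1.

1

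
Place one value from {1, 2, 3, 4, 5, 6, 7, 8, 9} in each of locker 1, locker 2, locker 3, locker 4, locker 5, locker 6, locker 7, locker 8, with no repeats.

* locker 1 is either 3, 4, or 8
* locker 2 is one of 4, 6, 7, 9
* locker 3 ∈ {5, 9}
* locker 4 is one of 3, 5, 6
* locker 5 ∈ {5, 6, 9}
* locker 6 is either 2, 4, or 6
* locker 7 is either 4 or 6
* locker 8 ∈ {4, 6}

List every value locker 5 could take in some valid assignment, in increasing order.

The 8 variables together cover exactly {2, 3, 4, 5, 6, 7, 8, 9} — 8 values for 8 variables — and 2 appears only in locker 6's list, so locker 6 = 2.
The 7 still-open variables draw from only 7 values {3, 4, 5, 6, 7, 8, 9}, so each is used; only locker 2 can be 7, hence locker 2 = 7.
The 6 still-open variables draw from only 6 values {3, 4, 5, 6, 8, 9}, so each is used; only locker 1 can be 8, hence locker 1 = 8.
The 5 still-open variables draw from only 5 values {3, 4, 5, 6, 9}, so each is used; only locker 4 can be 3, hence locker 4 = 3.
locker 7 and locker 8 share exactly the 2 values {4, 6}; by pigeonhole those values go to them, so strike 4, 6 from locker 5.
No further eliminations apply; locker 5 can still be any of 5, 9.

5, 9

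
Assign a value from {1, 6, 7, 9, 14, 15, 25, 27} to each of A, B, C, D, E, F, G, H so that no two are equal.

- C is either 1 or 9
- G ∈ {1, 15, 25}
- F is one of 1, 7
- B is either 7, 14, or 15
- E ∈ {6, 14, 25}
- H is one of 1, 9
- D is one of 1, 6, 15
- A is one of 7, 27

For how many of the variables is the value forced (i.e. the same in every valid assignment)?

2

Among the 8 variables, 27 fits only A (and all 8 values in {1, 6, 7, 9, 14, 15, 25, 27} must be used), so A = 27.
The 2 variables C and H are confined to {1, 9}, which locks those values in; drop them from D, F, G.
F must be 7 (only option left). So B can't be 7.
Determined: A=27, F=7. The other variables each still have more than one consistent value. That makes 2.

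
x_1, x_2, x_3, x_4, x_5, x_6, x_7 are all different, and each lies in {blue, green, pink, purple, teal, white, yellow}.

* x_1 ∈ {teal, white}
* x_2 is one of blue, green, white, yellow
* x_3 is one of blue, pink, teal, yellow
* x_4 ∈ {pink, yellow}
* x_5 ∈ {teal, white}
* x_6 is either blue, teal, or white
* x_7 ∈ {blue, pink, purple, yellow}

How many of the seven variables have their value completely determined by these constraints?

Among the 7 variables, green fits only x_2 (and all 7 values in {blue, green, pink, purple, teal, white, yellow} must be used), so x_2 = green.
The 6 still-open variables together cover exactly {blue, pink, purple, teal, white, yellow} — 6 values for 6 variables — and purple appears only in x_7's list, so x_7 = purple.
x_1 and x_5 share exactly the 2 values {teal, white}; by pigeonhole those values go to them, so strike teal, white from x_3, x_6.
x_6's domain is down to {blue}, so x_6 = blue. Remove blue from x_3.
Determined: x_2=green, x_6=blue, x_7=purple. The other variables each still have more than one consistent value. That makes 3.

3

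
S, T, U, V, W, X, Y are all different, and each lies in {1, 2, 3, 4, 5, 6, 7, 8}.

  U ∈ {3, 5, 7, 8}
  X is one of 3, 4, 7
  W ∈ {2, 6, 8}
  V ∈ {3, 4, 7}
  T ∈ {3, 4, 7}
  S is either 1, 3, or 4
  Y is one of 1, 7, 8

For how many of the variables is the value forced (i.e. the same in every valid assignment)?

The 3 variables T, V, X are confined to {3, 4, 7}, which locks those values in; drop them from S, U, Y.
S has just one choice, so S = 1. Remove 1 from Y.
Y has just one choice, so Y = 8. Strike 8 from U, W.
U has just one choice, so U = 5.
Determined: S=1, U=5, Y=8. The other variables each still have more than one consistent value. That makes 3.

3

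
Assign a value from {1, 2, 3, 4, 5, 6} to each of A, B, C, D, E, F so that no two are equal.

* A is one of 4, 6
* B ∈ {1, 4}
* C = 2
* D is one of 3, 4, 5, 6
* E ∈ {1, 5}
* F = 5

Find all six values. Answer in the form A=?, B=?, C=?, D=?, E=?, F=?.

C must be 2 (only option left).
F must be 5 (only option left). So D, E can't be 5.
E has just one choice, so E = 1. Strike 1 from B.
That leaves B = 4. Eliminate 4 elsewhere: A, D.
That leaves A = 6. So D can't be 6.
D's domain is down to {3}, so D = 3.

A=6, B=4, C=2, D=3, E=1, F=5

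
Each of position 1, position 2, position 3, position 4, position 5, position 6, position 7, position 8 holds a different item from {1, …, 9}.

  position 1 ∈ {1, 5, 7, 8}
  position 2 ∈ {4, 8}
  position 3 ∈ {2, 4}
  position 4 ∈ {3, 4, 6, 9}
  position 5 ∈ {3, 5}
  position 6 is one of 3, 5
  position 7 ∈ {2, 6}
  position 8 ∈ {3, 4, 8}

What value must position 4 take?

9

position 5 and position 6 share exactly the 2 values {3, 5}; by pigeonhole those values go to them, so strike 3, 5 from position 1, position 4, position 8.
position 2 and position 8 share exactly the 2 values {4, 8}; by pigeonhole those values go to them, so strike 4, 8 from position 1, position 3, position 4.
That leaves position 3 = 2. So position 7 can't be 2.
That leaves position 7 = 6. Eliminate 6 elsewhere: position 4.
So position 4 = 9.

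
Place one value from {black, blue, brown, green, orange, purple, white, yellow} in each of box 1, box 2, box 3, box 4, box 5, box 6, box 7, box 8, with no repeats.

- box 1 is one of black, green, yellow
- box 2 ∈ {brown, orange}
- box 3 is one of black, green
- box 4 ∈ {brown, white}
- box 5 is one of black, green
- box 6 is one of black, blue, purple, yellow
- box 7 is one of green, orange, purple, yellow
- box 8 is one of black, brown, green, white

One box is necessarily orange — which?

The 8 variables draw from only 8 values {black, blue, brown, green, orange, purple, white, yellow}, so each is used; only box 6 can be blue, hence box 6 = blue.
Among the 7 still-open variables, purple fits only box 7 (and all 7 values in {black, brown, green, orange, purple, white, yellow} must be used), so box 7 = purple.
The 6 still-open variables together cover exactly {black, brown, green, orange, white, yellow} — 6 values for 6 variables — and orange appears only in box 2's list, so box 2 = orange.

box 2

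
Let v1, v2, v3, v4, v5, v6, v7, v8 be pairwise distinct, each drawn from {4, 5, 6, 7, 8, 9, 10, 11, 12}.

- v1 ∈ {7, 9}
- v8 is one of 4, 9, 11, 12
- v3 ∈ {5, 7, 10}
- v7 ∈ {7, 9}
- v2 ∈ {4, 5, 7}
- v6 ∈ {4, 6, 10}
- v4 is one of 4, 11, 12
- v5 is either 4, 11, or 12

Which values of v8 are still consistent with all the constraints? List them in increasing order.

4, 11, 12

The 8 variables draw from only 8 values {4, 5, 6, 7, 9, 10, 11, 12}, so each is used; only v6 can be 6, hence v6 = 6.
Among the 7 still-open variables, 10 fits only v3 (and all 7 values in {4, 5, 7, 9, 10, 11, 12} must be used), so v3 = 10.
The 6 still-open variables together cover exactly {4, 5, 7, 9, 11, 12} — 6 values for 6 variables — and 5 appears only in v2's list, so v2 = 5.
v1 and v7 share exactly the 2 values {7, 9}; by pigeonhole those values go to them, so strike 7, 9 from v8.
No further eliminations apply; v8 can still be any of 4, 11, 12.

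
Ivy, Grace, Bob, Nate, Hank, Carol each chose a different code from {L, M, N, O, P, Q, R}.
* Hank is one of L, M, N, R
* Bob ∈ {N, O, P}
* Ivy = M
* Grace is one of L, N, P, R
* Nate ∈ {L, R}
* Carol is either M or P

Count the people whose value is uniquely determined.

3

Ivy must be M (only option left). Remove M from Hank, Carol.
Carol has just one choice, so Carol = P. So Grace, Bob can't be P.
The 4 still-open variables together cover exactly {L, N, O, R} — 4 values for 4 variables — and O appears only in Bob's list, so Bob = O.
Determined: Ivy=M, Bob=O, Carol=P. The other people each still have more than one consistent value. That makes 3.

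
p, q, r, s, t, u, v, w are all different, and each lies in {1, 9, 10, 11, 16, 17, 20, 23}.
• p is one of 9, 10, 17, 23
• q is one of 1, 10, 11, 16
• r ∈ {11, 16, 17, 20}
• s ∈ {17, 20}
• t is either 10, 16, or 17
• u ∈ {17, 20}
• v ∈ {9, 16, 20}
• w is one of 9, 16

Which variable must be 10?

The 8 variables together cover exactly {1, 9, 10, 11, 16, 17, 20, 23} — 8 values for 8 variables — and 1 appears only in q's list, so q = 1.
Among the 7 still-open variables, 11 fits only r (and all 7 values in {9, 10, 11, 16, 17, 20, 23} must be used), so r = 11.
Among the 6 still-open variables, 23 fits only p (and all 6 values in {9, 10, 16, 17, 20, 23} must be used), so p = 23.
The 5 still-open variables draw from only 5 values {9, 10, 16, 17, 20}, so each is used; only t can be 10, hence t = 10.

t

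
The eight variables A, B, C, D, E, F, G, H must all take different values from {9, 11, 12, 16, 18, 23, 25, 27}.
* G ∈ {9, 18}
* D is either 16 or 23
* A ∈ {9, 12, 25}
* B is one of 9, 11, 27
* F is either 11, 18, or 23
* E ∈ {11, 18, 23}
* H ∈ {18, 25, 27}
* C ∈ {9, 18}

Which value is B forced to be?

27

The 8 variables together cover exactly {9, 11, 12, 16, 18, 23, 25, 27} — 8 values for 8 variables — and 12 appears only in A's list, so A = 12.
Among the 7 still-open variables, 16 fits only D (and all 7 values in {9, 11, 16, 18, 23, 25, 27} must be used), so D = 16.
Among the 6 still-open variables, 25 fits only H (and all 6 values in {9, 11, 18, 23, 25, 27} must be used), so H = 25.
The 5 still-open variables draw from only 5 values {9, 11, 18, 23, 27}, so each is used; only B can be 27, hence B = 27.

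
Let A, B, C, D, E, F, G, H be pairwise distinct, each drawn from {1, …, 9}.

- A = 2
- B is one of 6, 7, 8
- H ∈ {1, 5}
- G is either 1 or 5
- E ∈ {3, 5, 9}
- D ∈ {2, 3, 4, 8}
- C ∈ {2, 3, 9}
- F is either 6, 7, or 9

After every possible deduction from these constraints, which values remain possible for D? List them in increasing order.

A's domain is down to {2}, so A = 2. So C, D can't be 2.
The 2 variables G and H are confined to {1, 5}, which locks those values in; drop them from E.
C and E between them cover only {3, 9} — a naked pair. Remove those values from D, F.
No further eliminations apply; D can still be any of 4, 8.

4, 8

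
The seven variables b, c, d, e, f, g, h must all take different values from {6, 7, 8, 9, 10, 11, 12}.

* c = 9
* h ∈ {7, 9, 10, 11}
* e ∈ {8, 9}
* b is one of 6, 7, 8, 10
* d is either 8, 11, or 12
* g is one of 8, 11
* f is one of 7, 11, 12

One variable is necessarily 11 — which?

c must be 9 (only option left). Strike 9 from e, h.
e's domain is down to {8}, so e = 8. So b, d, g can't be 8.
So 11 goes to g.

g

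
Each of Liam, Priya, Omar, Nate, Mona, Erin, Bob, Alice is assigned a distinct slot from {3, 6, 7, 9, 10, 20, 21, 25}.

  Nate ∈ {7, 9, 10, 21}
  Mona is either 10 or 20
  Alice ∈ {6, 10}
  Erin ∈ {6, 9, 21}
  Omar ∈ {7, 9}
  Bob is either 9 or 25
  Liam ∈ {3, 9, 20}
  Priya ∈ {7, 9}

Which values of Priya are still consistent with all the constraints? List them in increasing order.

7, 9

Among the 8 variables, 3 fits only Liam (and all 8 values in {3, 6, 7, 9, 10, 20, 21, 25} must be used), so Liam = 3.
Among the 7 still-open variables, 20 fits only Mona (and all 7 values in {6, 7, 9, 10, 20, 21, 25} must be used), so Mona = 20.
Among the 6 still-open variables, 25 fits only Bob (and all 6 values in {6, 7, 9, 10, 21, 25} must be used), so Bob = 25.
The 2 variables Priya and Omar are confined to {7, 9}, which locks those values in; drop them from Nate, Erin.
No further eliminations apply; Priya can still be any of 7, 9.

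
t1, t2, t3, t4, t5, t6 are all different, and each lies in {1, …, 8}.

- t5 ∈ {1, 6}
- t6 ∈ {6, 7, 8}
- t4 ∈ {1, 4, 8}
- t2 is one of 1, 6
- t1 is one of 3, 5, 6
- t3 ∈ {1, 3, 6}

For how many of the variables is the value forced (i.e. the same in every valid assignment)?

t2 and t5 between them cover only {1, 6} — a naked pair. Remove those values from t1, t3, t4, t6.
t3's domain is down to {3}, so t3 = 3. So t1 can't be 3.
t1 has just one choice, so t1 = 5.
Determined: t1=5, t3=3. The other variables each still have more than one consistent value. That makes 2.

2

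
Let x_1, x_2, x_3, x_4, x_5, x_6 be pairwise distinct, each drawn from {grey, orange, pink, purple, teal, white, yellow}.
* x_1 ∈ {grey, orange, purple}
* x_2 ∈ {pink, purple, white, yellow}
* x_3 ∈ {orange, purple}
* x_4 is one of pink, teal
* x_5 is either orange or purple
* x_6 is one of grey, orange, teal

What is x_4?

The 2 variables x_3 and x_5 are confined to {orange, purple}, which locks those values in; drop them from x_1, x_2, x_6.
That leaves x_1 = grey. Strike grey from x_6.
x_6 must be teal (only option left). So x_4 can't be teal.
So x_4 = pink.

pink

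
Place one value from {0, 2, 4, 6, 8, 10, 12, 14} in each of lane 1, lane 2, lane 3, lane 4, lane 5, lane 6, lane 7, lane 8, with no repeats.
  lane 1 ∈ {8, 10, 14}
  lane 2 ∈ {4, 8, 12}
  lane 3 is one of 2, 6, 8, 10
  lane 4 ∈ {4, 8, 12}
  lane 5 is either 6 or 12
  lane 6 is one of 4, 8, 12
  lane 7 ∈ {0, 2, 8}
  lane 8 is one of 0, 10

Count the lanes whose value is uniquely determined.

2

The 8 variables draw from only 8 values {0, 2, 4, 6, 8, 10, 12, 14}, so each is used; only lane 1 can be 14, hence lane 1 = 14.
lane 2, lane 4, lane 6 share exactly the 3 values {4, 8, 12}; by pigeonhole those values go to them, so strike 4, 8, 12 from lane 3, lane 5, lane 7.
lane 5 has just one choice, so lane 5 = 6. Remove 6 from lane 3.
Determined: lane 1=14, lane 5=6. The other lanes each still have more than one consistent value. That makes 2.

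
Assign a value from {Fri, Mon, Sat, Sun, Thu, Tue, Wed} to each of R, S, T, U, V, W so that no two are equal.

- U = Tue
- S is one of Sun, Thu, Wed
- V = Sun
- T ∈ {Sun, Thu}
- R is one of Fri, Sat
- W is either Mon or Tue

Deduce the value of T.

Thu

U must be Tue (only option left). Remove Tue from W.
V must be Sun (only option left). So S, T can't be Sun.
So T = Thu.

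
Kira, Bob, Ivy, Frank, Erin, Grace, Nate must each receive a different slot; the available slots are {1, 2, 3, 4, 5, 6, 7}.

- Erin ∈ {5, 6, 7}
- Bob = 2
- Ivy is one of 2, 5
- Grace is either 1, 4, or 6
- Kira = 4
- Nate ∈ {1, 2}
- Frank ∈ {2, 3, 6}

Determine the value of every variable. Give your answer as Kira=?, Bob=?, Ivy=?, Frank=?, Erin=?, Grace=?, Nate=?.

Kira must be 4 (only option left). Remove 4 from Grace.
Bob must be 2 (only option left). Remove 2 from Ivy, Frank, Nate.
Ivy must be 5 (only option left). So Erin can't be 5.
That leaves Nate = 1. So Grace can't be 1.
Grace must be 6 (only option left). Eliminate 6 elsewhere: Frank, Erin.
Frank has just one choice, so Frank = 3.
Erin's domain is down to {7}, so Erin = 7.

Kira=4, Bob=2, Ivy=5, Frank=3, Erin=7, Grace=6, Nate=1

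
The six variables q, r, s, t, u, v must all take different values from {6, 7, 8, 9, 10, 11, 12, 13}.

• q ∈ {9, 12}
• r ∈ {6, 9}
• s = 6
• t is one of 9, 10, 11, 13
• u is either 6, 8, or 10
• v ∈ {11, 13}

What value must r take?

s's domain is down to {6}, so s = 6. Eliminate 6 elsewhere: r, u.
So r = 9.

9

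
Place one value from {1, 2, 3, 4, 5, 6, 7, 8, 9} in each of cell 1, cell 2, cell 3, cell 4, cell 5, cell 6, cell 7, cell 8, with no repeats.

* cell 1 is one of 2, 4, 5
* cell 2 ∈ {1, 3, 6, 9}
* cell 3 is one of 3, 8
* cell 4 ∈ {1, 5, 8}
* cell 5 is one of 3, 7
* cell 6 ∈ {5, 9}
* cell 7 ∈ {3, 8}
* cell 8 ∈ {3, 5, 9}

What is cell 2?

6

cell 3 and cell 7 between them cover only {3, 8} — a naked pair. Remove those values from cell 2, cell 4, cell 5, cell 8.
cell 5 must be 7 (only option left).
cell 6 and cell 8 share exactly the 2 values {5, 9}; by pigeonhole those values go to them, so strike 5, 9 from cell 1, cell 2, cell 4.
cell 4 must be 1 (only option left). Remove 1 from cell 2.
So cell 2 = 6.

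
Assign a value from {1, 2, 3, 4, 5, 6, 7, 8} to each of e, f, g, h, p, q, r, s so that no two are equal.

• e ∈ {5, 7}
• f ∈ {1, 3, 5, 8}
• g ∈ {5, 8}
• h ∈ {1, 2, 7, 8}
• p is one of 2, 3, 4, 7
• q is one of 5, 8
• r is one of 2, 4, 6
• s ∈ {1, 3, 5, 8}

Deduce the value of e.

7

The 8 variables together cover exactly {1, 2, 3, 4, 5, 6, 7, 8} — 8 values for 8 variables — and 6 appears only in r's list, so r = 6.
Among the 7 still-open variables, 4 fits only p (and all 7 values in {1, 2, 3, 4, 5, 7, 8} must be used), so p = 4.
Among the 6 still-open variables, 2 fits only h (and all 6 values in {1, 2, 3, 5, 7, 8} must be used), so h = 2.
The 5 still-open variables together cover exactly {1, 3, 5, 7, 8} — 5 values for 5 variables — and 7 appears only in e's list, so e = 7.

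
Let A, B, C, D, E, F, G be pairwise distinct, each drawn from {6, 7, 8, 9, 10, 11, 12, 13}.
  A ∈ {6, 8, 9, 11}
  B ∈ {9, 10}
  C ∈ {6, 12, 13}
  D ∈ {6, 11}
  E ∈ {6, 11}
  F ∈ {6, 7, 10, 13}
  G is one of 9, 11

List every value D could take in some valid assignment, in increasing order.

6, 11

D and E between them cover only {6, 11} — a naked pair. Remove those values from A, C, F, G.
That leaves G = 9. Strike 9 from A, B.
That leaves A = 8.
B must be 10 (only option left). Remove 10 from F.
No further eliminations apply; D can still be any of 6, 11.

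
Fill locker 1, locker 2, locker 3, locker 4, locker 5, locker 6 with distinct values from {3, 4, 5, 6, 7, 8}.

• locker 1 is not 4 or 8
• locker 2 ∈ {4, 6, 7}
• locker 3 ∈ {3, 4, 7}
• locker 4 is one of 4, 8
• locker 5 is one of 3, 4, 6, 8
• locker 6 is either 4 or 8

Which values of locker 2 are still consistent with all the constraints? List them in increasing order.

Among the 6 variables, 5 fits only locker 1 (and all 6 values in {3, 4, 5, 6, 7, 8} must be used), so locker 1 = 5.
locker 4 and locker 6 share exactly the 2 values {4, 8}; by pigeonhole those values go to them, so strike 4, 8 from locker 2, locker 3, locker 5.
No further eliminations apply; locker 2 can still be any of 6, 7.

6, 7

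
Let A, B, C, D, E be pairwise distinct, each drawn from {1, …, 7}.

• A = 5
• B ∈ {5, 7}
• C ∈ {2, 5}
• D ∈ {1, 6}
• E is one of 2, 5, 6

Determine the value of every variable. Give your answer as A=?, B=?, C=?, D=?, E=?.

A=5, B=7, C=2, D=1, E=6

A must be 5 (only option left). Strike 5 from B, C, E.
B has just one choice, so B = 7.
C must be 2 (only option left). Strike 2 from E.
E has just one choice, so E = 6. Remove 6 from D.
D must be 1 (only option left).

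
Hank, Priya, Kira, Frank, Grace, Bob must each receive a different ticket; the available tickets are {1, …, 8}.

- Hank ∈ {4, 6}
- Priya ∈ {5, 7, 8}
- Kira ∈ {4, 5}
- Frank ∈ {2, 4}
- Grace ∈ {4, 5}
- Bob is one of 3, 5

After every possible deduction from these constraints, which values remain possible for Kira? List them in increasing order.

4, 5

Kira and Grace between them cover only {4, 5} — a naked pair. Remove those values from Hank, Priya, Frank, Bob.
Hank has just one choice, so Hank = 6.
That leaves Frank = 2.
That leaves Bob = 3.
No further eliminations apply; Kira can still be any of 4, 5.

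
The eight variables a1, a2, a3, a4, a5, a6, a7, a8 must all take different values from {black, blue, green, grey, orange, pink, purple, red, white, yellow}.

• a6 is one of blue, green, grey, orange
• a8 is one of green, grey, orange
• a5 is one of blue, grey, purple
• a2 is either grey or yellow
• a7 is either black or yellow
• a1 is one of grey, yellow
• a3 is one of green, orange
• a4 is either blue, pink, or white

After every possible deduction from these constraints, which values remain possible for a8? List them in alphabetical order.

a1 and a2 share exactly the 2 values {grey, yellow}; by pigeonhole those values go to them, so strike grey, yellow from a5, a6, a7, a8.
a7 has just one choice, so a7 = black.
a3 and a8 between them cover only {green, orange} — a naked pair. Remove those values from a6.
a6's domain is down to {blue}, so a6 = blue. So a4, a5 can't be blue.
That leaves a5 = purple.
No further eliminations apply; a8 can still be any of green, orange.

green, orange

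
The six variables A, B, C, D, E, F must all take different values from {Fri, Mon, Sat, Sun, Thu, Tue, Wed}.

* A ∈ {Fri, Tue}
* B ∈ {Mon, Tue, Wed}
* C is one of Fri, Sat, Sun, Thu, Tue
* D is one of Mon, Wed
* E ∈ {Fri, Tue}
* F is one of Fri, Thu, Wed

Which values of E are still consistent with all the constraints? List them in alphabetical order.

The 2 variables A and E are confined to {Fri, Tue}, which locks those values in; drop them from B, C, F.
B and D between them cover only {Mon, Wed} — a naked pair. Remove those values from F.
F must be Thu (only option left). Remove Thu from C.
No further eliminations apply; E can still be any of Fri, Tue.

Fri, Tue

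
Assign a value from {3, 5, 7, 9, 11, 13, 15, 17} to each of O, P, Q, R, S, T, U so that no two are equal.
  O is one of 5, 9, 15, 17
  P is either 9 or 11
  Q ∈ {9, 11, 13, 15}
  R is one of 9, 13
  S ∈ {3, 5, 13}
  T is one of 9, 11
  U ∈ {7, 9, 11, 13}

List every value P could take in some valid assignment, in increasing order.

9, 11

P and T between them cover only {9, 11} — a naked pair. Remove those values from O, Q, R, U.
R must be 13 (only option left). Strike 13 from Q, S, U.
U has just one choice, so U = 7.
Q must be 15 (only option left). Remove 15 from O.
No further eliminations apply; P can still be any of 9, 11.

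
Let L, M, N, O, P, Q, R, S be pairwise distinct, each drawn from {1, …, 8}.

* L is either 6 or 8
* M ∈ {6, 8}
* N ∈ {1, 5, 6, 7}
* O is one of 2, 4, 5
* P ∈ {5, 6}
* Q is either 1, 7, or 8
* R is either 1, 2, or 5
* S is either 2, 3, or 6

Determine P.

Among the 8 variables, 3 fits only S (and all 8 values in {1, 2, 3, 4, 5, 6, 7, 8} must be used), so S = 3.
The 7 still-open variables draw from only 7 values {1, 2, 4, 5, 6, 7, 8}, so each is used; only O can be 4, hence O = 4.
The 6 still-open variables together cover exactly {1, 2, 5, 6, 7, 8} — 6 values for 6 variables — and 2 appears only in R's list, so R = 2.
The 2 variables L and M are confined to {6, 8}, which locks those values in; drop them from N, P, Q.
So P = 5.

5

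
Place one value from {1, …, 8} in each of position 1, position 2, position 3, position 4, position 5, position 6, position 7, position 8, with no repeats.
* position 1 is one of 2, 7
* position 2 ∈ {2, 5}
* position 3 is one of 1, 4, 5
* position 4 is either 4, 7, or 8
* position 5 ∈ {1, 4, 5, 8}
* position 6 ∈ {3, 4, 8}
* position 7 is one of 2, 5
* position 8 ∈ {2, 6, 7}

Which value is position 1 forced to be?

7

The 8 variables together cover exactly {1, 2, 3, 4, 5, 6, 7, 8} — 8 values for 8 variables — and 3 appears only in position 6's list, so position 6 = 3.
Among the 7 still-open variables, 6 fits only position 8 (and all 7 values in {1, 2, 4, 5, 6, 7, 8} must be used), so position 8 = 6.
The 2 variables position 2 and position 7 are confined to {2, 5}, which locks those values in; drop them from position 1, position 3, position 5.
So position 1 = 7.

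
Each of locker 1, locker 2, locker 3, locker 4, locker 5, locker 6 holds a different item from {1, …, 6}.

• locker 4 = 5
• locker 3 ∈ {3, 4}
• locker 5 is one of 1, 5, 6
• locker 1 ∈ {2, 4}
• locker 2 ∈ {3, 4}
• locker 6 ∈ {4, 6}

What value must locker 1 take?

locker 4 has just one choice, so locker 4 = 5. Remove 5 from locker 5.
The 5 still-open variables together cover exactly {1, 2, 3, 4, 6} — 5 values for 5 variables — and 1 appears only in locker 5's list, so locker 5 = 1.
The 4 still-open variables draw from only 4 values {2, 3, 4, 6}, so each is used; only locker 1 can be 2, hence locker 1 = 2.

2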